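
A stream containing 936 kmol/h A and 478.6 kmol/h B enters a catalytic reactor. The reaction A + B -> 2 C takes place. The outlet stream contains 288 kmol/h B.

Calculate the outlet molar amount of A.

For B: n = n₀ − 1ξ → 288 = 478.6 − 1ξ, giving ξ = 190.6 kmol/h.
Outlet amounts (n = n₀ + ν ξ):
  A: 936 − 1(190.6) = 745.4
  B: 478.6 − 1(190.6) = 288
  C: 0 + 2(190.6) = 381.2

745 kmol/h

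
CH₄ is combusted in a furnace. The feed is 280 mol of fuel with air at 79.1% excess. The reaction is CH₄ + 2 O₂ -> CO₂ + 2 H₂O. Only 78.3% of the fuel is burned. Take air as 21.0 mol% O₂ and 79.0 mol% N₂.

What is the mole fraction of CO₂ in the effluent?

Stoichiometric O₂ = 2 × 280 = 560 mol; O₂ fed = 560 × 1.791 = 1003 mol.
N₂ fed = 1003 × 79/21 = 3773 mol.
Fuel reacted = 0.783 × 280 → ξ = 219.2 mol.
Outlet (n = n₀ + ν ξ):
  CH₄: 280 − 1(219.2) = 60.76
  O₂: 1003 − 2(219.2) = 564.5
  N₂: 3773 (inert)
  CO₂: 0 + 1(219.2) = 219.2
  H₂O: 0 + 2(219.2) = 438.5
Total out = 5056 mol; y_CO₂ = 219.2 / 5056 = 0.04336.

0.0434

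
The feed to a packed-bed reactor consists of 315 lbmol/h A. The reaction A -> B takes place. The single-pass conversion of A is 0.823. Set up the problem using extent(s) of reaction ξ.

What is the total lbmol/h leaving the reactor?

315 lbmol/h

A reacted = 0.823 × 315 = 259.2 lbmol/h; ν_A = −1, so ξ = 259.2/1 = 259.2 lbmol/h.
Outlet amounts (n = n₀ + ν ξ):
  A: 315 − 1(259.2) = 55.75
  B: 0 + 1(259.2) = 259.2
Total out = 55.75 + 259.2 = 315 lbmol/h.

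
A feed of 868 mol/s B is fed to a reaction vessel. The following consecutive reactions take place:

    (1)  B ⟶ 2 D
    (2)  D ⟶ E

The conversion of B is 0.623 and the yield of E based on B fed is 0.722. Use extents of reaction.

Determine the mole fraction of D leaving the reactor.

0.323

Conversion of B: B consumed = 1ξ₁ = 0.623 × 868 → ξ₁ = 540.8 mol/s.
Yield of E: 1ξ₂ / 868 = 0.722 → ξ₂ = 626.7 mol/s.
Outlet amounts (n = n₀ + Σ ν·ξ):
  B: 868 − 1(540.8) = 327.2
  D: 0 + 2(540.8) − 1(626.7) = 454.8
  E: 0 + 1(626.7) = 626.7
Total out = 1409 mol/s; y_D = 454.8 / 1409 = 0.3229.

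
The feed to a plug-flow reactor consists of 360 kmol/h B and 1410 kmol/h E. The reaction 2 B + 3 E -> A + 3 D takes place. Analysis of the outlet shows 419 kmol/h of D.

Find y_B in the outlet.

For D: n = n₀ + 3ξ → 419 = 0 + 3ξ, giving ξ = 139.7 kmol/h.
Outlet amounts (n = n₀ + ν ξ):
  B: 360 − 2(139.7) = 80.67
  E: 1410 − 3(139.7) = 991
  A: 0 + 1(139.7) = 139.7
  D: 0 + 3(139.7) = 419
Total out = 1630 kmol/h; y_B = 80.67 / 1630 = 0.04948.

0.0495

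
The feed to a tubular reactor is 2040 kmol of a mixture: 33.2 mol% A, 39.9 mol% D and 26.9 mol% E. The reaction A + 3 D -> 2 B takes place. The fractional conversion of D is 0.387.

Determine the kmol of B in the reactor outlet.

210 kmol

D reacted = 0.387 × 814 = 315 kmol; ν_D = −3, so ξ = 315/3 = 105 kmol.
Outlet amounts (n = n₀ + ν ξ):
  A: 677.3 − 1(105) = 572.3
  D: 814 − 3(105) = 499
  B: 0 + 2(105) = 210
  E: 548.8 (inert)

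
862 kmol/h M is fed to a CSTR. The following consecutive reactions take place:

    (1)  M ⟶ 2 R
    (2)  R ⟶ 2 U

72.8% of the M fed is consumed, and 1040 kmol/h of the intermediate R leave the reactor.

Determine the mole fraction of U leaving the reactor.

0.252

Conversion of M: M consumed = 1ξ₁ = 0.728 × 862 → ξ₁ = 627.5 kmol/h.
R balance: n_R = 0 + 2ξ₁ − 1ξ₂ = 1040 → ξ₂ = (2·627.5 − 1040)/1 = 215.1 kmol/h.
Outlet amounts (n = n₀ + Σ ν·ξ):
  M: 862 − 1(627.5) = 234.5
  R: 0 + 2(627.5) − 1(215.1) = 1040
  U: 0 + 2(215.1) = 430.1
Total out = 1705 kmol/h; y_U = 430.1 / 1705 = 0.2523.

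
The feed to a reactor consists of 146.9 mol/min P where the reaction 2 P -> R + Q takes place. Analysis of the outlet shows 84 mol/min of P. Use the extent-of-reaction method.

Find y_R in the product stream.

0.214

For P: n = n₀ − 2ξ → 84 = 146.9 − 2ξ, giving ξ = 31.45 mol/min.
Outlet amounts (n = n₀ + ν ξ):
  P: 146.9 − 2(31.45) = 84
  R: 0 + 1(31.45) = 31.45
  Q: 0 + 1(31.45) = 31.45
Total out = 146.9 mol/min; y_R = 31.45 / 146.9 = 0.2141.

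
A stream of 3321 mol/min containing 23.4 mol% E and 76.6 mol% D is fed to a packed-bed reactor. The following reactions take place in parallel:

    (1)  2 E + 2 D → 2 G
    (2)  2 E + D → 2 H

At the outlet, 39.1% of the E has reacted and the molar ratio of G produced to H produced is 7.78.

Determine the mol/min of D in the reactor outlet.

Conversion of E: E consumed = 0.391 × 777.1 = 303.9 mol/min = 2ξ₁ + 2ξ₂.
Selectivity: 2ξ₁ / (2ξ₂) = 7.78 → ξ₁ = 7.78 ξ₂.
Substitute: (2·7.78 + 2) ξ₂ = 303.9 → ξ₂ = 17.3 mol/min, ξ₁ = 134.6 mol/min.
Outlet amounts (n = n₀ + Σ ν·ξ):
  E: 777.1 − 2(134.6) − 2(17.3) = 473.3
  D: 2544 − 2(134.6) − 1(17.3) = 2257
  G: 0 + 2(134.6) = 269.2
  H: 0 + 2(17.3) = 34.61

2260 mol/min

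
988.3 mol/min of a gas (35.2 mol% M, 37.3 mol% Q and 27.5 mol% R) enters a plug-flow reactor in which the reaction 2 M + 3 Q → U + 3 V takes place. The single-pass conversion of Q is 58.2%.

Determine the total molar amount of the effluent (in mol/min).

917 mol/min

Q reacted = 0.582 × 368.6 = 214.5 mol/min; ν_Q = −3, so ξ = 214.5/3 = 71.52 mol/min.
Outlet amounts (n = n₀ + ν ξ):
  M: 347.9 − 2(71.52) = 204.9
  Q: 368.6 − 3(71.52) = 154.1
  U: 0 + 1(71.52) = 71.52
  V: 0 + 3(71.52) = 214.5
  R: 271.8 (inert)
Total out = 204.9 + 154.1 + 71.52 + 214.5 + 271.8 = 916.8 mol/min.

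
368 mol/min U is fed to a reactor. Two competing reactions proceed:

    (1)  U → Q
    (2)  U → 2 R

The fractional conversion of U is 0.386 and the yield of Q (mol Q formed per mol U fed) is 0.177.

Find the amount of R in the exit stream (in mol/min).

154 mol/min

Yield of Q: 1ξ₁ / 368 = 0.177 → ξ₁ = 65.14 mol/min.
Conversion of U: 1ξ₁ + 1ξ₂ = 0.386 × 368 = 142 → ξ₂ = 76.91 mol/min.
Outlet amounts (n = n₀ + Σ ν·ξ):
  U: 368 − 1(65.14) − 1(76.91) = 226
  Q: 0 + 1(65.14) = 65.14
  R: 0 + 2(76.91) = 153.8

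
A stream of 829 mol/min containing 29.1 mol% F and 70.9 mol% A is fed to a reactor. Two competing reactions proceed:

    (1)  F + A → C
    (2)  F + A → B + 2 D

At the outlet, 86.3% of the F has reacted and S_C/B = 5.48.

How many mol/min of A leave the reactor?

Conversion of F: F consumed = 0.863 × 241.2 = 208.2 mol/min = 1ξ₁ + 1ξ₂.
Selectivity: 1ξ₁ / (1ξ₂) = 5.48 → ξ₁ = 5.48 ξ₂.
Substitute: (1·5.48 + 1) ξ₂ = 208.2 → ξ₂ = 32.13 mol/min, ξ₁ = 176.1 mol/min.
Outlet amounts (n = n₀ + Σ ν·ξ):
  F: 241.2 − 1(176.1) − 1(32.13) = 33.05
  A: 587.8 − 1(176.1) − 1(32.13) = 379.6
  C: 0 + 1(176.1) = 176.1
  B: 0 + 1(32.13) = 32.13
  D: 0 + 2(32.13) = 64.26

380 mol/min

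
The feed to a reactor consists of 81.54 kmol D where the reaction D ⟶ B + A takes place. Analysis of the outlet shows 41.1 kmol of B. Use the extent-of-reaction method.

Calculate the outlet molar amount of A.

For B: n = n₀ + 1ξ → 41.1 = 0 + 1ξ, giving ξ = 41.1 kmol.
Outlet amounts (n = n₀ + ν ξ):
  D: 81.54 − 1(41.1) = 40.44
  B: 0 + 1(41.1) = 41.1
  A: 0 + 1(41.1) = 41.1

41.1 kmol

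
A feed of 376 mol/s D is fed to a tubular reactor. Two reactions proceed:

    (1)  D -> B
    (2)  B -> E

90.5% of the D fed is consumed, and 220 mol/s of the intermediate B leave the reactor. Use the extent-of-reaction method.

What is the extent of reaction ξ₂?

ξ₂ = 120 mol/s

Conversion of D: D consumed = 1ξ₁ = 0.905 × 376 → ξ₁ = 340.3 mol/s.
B balance: n_B = 0 + 1ξ₁ − 1ξ₂ = 220 → ξ₂ = (1·340.3 − 220)/1 = 120.3 mol/s.
Outlet amounts (n = n₀ + Σ ν·ξ):
  D: 376 − 1(340.3) = 35.72
  B: 0 + 1(340.3) − 1(120.3) = 220
  E: 0 + 1(120.3) = 120.3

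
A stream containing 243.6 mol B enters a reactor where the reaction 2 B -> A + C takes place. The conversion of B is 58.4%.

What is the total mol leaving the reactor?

B reacted = 0.584 × 243.6 = 142.3 mol; ν_B = −2, so ξ = 142.3/2 = 71.13 mol.
Outlet amounts (n = n₀ + ν ξ):
  B: 243.6 − 2(71.13) = 101.3
  A: 0 + 1(71.13) = 71.13
  C: 0 + 1(71.13) = 71.13
Total out = 101.3 + 71.13 + 71.13 = 243.6 mol.

244 mol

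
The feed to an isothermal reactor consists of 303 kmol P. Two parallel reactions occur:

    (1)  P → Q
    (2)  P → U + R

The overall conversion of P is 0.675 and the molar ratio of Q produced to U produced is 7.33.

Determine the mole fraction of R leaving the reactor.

Conversion of P: P consumed = 0.675 × 303 = 204.5 kmol = 1ξ₁ + 1ξ₂.
Selectivity: 1ξ₁ / (1ξ₂) = 7.33 → ξ₁ = 7.33 ξ₂.
Substitute: (1·7.33 + 1) ξ₂ = 204.5 → ξ₂ = 24.55 kmol, ξ₁ = 180 kmol.
Outlet amounts (n = n₀ + Σ ν·ξ):
  P: 303 − 1(180) − 1(24.55) = 98.47
  Q: 0 + 1(180) = 180
  U: 0 + 1(24.55) = 24.55
  R: 0 + 1(24.55) = 24.55
Total out = 327.6 kmol; y_R = 24.55 / 327.6 = 0.07496.

0.075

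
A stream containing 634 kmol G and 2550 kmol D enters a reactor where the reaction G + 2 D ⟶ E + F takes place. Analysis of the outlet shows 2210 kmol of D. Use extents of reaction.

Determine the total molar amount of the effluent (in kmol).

For D: n = n₀ − 2ξ → 2210 = 2550 − 2ξ, giving ξ = 170 kmol.
Outlet amounts (n = n₀ + ν ξ):
  G: 634 − 1(170) = 464
  D: 2550 − 2(170) = 2210
  E: 0 + 1(170) = 170
  F: 0 + 1(170) = 170
Total out = 464 + 2210 + 170 + 170 = 3014 kmol.

3010 kmol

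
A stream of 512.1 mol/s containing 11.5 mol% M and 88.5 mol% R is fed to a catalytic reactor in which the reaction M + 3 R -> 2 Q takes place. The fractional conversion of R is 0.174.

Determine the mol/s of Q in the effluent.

R reacted = 0.174 × 453.2 = 78.86 mol/s; ν_R = −3, so ξ = 78.86/3 = 26.29 mol/s.
Outlet amounts (n = n₀ + ν ξ):
  M: 58.89 − 1(26.29) = 32.61
  R: 453.2 − 3(26.29) = 374.4
  Q: 0 + 2(26.29) = 52.57

52.6 mol/s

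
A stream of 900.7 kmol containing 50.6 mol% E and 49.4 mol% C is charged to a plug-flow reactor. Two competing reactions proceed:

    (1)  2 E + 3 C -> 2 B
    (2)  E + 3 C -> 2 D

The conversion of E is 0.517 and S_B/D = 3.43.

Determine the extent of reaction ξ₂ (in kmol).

Conversion of E: E consumed = 0.517 × 455.8 = 235.6 kmol = 2ξ₁ + 1ξ₂.
Selectivity: 2ξ₁ / (2ξ₂) = 3.43 → ξ₁ = 3.43 ξ₂.
Substitute: (2·3.43 + 1) ξ₂ = 235.6 → ξ₂ = 29.98 kmol, ξ₁ = 102.8 kmol.
Outlet amounts (n = n₀ + Σ ν·ξ):
  E: 455.8 − 2(102.8) − 1(29.98) = 220.1
  C: 444.9 − 3(102.8) − 3(29.98) = 46.54
  B: 0 + 2(102.8) = 205.6
  D: 0 + 2(29.98) = 59.96

ξ₂ = 30 kmol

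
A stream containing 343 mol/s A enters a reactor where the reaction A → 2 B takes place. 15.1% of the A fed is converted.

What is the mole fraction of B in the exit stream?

A reacted = 0.151 × 343 = 51.79 mol/s; ν_A = −1, so ξ = 51.79/1 = 51.79 mol/s.
Outlet amounts (n = n₀ + ν ξ):
  A: 343 − 1(51.79) = 291.2
  B: 0 + 2(51.79) = 103.6
Total out = 394.8 mol/s; y_B = 103.6 / 394.8 = 0.2624.

0.262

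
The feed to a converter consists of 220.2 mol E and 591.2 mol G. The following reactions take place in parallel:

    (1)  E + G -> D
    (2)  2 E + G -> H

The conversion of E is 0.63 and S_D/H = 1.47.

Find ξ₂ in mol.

Conversion of E: E consumed = 0.63 × 220.2 = 138.7 mol = 1ξ₁ + 2ξ₂.
Selectivity: 1ξ₁ / (1ξ₂) = 1.47 → ξ₁ = 1.47 ξ₂.
Substitute: (1·1.47 + 2) ξ₂ = 138.7 → ξ₂ = 39.98 mol, ξ₁ = 58.77 mol.
Outlet amounts (n = n₀ + Σ ν·ξ):
  E: 220.2 − 1(58.77) − 2(39.98) = 81.47
  G: 591.2 − 1(58.77) − 1(39.98) = 492.5
  D: 0 + 1(58.77) = 58.77
  H: 0 + 1(39.98) = 39.98

ξ₂ = 40 mol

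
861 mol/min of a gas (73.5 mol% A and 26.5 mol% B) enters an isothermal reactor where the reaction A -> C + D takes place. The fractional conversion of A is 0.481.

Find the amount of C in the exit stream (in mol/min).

304 mol/min

A reacted = 0.481 × 632.8 = 304.4 mol/min; ν_A = −1, so ξ = 304.4/1 = 304.4 mol/min.
Outlet amounts (n = n₀ + ν ξ):
  A: 632.8 − 1(304.4) = 328.4
  C: 0 + 1(304.4) = 304.4
  D: 0 + 1(304.4) = 304.4
  B: 228.2 (inert)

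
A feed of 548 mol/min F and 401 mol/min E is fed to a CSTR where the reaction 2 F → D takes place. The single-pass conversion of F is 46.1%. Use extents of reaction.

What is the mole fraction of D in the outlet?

0.154

F reacted = 0.461 × 548 = 252.6 mol/min; ν_F = −2, so ξ = 252.6/2 = 126.3 mol/min.
Outlet amounts (n = n₀ + ν ξ):
  F: 548 − 2(126.3) = 295.4
  D: 0 + 1(126.3) = 126.3
  E: 401 (inert)
Total out = 822.7 mol/min; y_D = 126.3 / 822.7 = 0.1535.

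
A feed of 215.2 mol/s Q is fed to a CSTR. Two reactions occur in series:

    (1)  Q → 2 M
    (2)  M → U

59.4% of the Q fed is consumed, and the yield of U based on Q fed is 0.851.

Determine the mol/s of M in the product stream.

72.5 mol/s

Conversion of Q: Q consumed = 1ξ₁ = 0.594 × 215.2 → ξ₁ = 127.8 mol/s.
Yield of U: 1ξ₂ / 215.2 = 0.851 → ξ₂ = 183.1 mol/s.
Outlet amounts (n = n₀ + Σ ν·ξ):
  Q: 215.2 − 1(127.8) = 87.37
  M: 0 + 2(127.8) − 1(183.1) = 72.52
  U: 0 + 1(183.1) = 183.1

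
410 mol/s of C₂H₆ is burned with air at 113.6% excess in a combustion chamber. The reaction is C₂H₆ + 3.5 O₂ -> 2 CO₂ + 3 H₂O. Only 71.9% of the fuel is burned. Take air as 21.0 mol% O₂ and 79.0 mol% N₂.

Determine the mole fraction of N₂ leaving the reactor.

0.761

Stoichiometric O₂ = 3.5 × 410 = 1435 mol/s; O₂ fed = 1435 × 2.136 = 3065 mol/s.
N₂ fed = 3065 × 79/21 = 11530 mol/s.
Fuel reacted = 0.719 × 410 → ξ = 294.8 mol/s.
Outlet (n = n₀ + ν ξ):
  C₂H₆: 410 − 1(294.8) = 115.2
  O₂: 3065 − 3.5(294.8) = 2033
  N₂: 11530 (inert)
  CO₂: 0 + 2(294.8) = 589.6
  H₂O: 0 + 3(294.8) = 884.4
Total out = 15150 mol/s; y_N₂ = 11530 / 15150 = 0.7609.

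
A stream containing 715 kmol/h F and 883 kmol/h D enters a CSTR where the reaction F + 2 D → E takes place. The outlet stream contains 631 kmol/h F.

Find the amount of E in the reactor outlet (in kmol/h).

84 kmol/h

For F: n = n₀ − 1ξ → 631 = 715 − 1ξ, giving ξ = 84 kmol/h.
Outlet amounts (n = n₀ + ν ξ):
  F: 715 − 1(84) = 631
  D: 883 − 2(84) = 715
  E: 0 + 1(84) = 84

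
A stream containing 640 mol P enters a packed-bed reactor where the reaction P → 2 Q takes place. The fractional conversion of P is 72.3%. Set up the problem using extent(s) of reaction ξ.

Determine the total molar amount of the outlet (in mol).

1100 mol

P reacted = 0.723 × 640 = 462.7 mol; ν_P = −1, so ξ = 462.7/1 = 462.7 mol.
Outlet amounts (n = n₀ + ν ξ):
  P: 640 − 1(462.7) = 177.3
  Q: 0 + 2(462.7) = 925.4
Total out = 177.3 + 925.4 = 1103 mol.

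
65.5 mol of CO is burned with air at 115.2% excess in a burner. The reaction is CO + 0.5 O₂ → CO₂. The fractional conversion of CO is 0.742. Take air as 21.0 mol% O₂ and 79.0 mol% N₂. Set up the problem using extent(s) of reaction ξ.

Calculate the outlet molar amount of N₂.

265 mol

Stoichiometric O₂ = 0.5 × 65.5 = 32.75 mol; O₂ fed = 32.75 × 2.152 = 70.48 mol.
N₂ fed = 70.48 × 79/21 = 265.1 mol.
Fuel reacted = 0.742 × 65.5 → ξ = 48.6 mol.
Outlet (n = n₀ + ν ξ):
  CO: 65.5 − 1(48.6) = 16.9
  O₂: 70.48 − 0.5(48.6) = 46.18
  N₂: 265.1 (inert)
  CO₂: 0 + 1(48.6) = 48.6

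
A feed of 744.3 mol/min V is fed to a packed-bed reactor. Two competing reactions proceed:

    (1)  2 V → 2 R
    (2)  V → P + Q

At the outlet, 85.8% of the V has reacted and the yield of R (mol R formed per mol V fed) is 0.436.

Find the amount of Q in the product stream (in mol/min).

Yield of R: 2ξ₁ / 744.3 = 0.436 → ξ₁ = 162.3 mol/min.
Conversion of V: 2ξ₁ + 1ξ₂ = 0.858 × 744.3 = 638.6 → ξ₂ = 314.1 mol/min.
Outlet amounts (n = n₀ + Σ ν·ξ):
  V: 744.3 − 2(162.3) − 1(314.1) = 105.7
  R: 0 + 2(162.3) = 324.5
  P: 0 + 1(314.1) = 314.1
  Q: 0 + 1(314.1) = 314.1

314 mol/min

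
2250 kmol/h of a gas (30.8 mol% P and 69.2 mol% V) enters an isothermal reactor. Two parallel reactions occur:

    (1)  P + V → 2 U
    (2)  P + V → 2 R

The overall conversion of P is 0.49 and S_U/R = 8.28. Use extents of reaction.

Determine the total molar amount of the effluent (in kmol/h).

Conversion of P: P consumed = 0.49 × 693 = 339.6 kmol/h = 1ξ₁ + 1ξ₂.
Selectivity: 2ξ₁ / (2ξ₂) = 8.28 → ξ₁ = 8.28 ξ₂.
Substitute: (1·8.28 + 1) ξ₂ = 339.6 → ξ₂ = 36.59 kmol/h, ξ₁ = 303 kmol/h.
Outlet amounts (n = n₀ + Σ ν·ξ):
  P: 693 − 1(303) − 1(36.59) = 353.4
  V: 1557 − 1(303) − 1(36.59) = 1217
  U: 0 + 2(303) = 606
  R: 0 + 2(36.59) = 73.18
Total out = 353.4 + 1217 + 606 + 73.18 = 2250 kmol/h.

2250 kmol/h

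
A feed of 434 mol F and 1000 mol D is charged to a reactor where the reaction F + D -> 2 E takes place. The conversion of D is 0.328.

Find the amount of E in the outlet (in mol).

656 mol

D reacted = 0.328 × 1000 = 328 mol; ν_D = −1, so ξ = 328/1 = 328 mol.
Outlet amounts (n = n₀ + ν ξ):
  F: 434 − 1(328) = 106
  D: 1000 − 1(328) = 672
  E: 0 + 2(328) = 656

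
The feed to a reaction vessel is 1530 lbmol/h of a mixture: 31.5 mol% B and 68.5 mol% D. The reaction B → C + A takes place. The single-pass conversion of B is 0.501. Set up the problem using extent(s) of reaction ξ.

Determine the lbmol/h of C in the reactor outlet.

241 lbmol/h

B reacted = 0.501 × 481.9 = 241.5 lbmol/h; ν_B = −1, so ξ = 241.5/1 = 241.5 lbmol/h.
Outlet amounts (n = n₀ + ν ξ):
  B: 481.9 − 1(241.5) = 240.5
  C: 0 + 1(241.5) = 241.5
  A: 0 + 1(241.5) = 241.5
  D: 1048 (inert)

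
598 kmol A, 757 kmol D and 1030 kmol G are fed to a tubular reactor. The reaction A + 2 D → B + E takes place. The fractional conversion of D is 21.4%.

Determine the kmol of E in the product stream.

D reacted = 0.214 × 757 = 162 kmol; ν_D = −2, so ξ = 162/2 = 81 kmol.
Outlet amounts (n = n₀ + ν ξ):
  A: 598 − 1(81) = 517
  D: 757 − 2(81) = 595
  B: 0 + 1(81) = 81
  E: 0 + 1(81) = 81
  G: 1030 (inert)

81 kmol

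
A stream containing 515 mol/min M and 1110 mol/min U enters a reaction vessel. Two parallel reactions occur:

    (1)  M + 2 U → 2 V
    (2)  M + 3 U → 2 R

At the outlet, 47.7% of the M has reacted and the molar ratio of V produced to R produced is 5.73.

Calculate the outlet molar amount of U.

Conversion of M: M consumed = 0.477 × 515 = 245.7 mol/min = 1ξ₁ + 1ξ₂.
Selectivity: 2ξ₁ / (2ξ₂) = 5.73 → ξ₁ = 5.73 ξ₂.
Substitute: (1·5.73 + 1) ξ₂ = 245.7 → ξ₂ = 36.5 mol/min, ξ₁ = 209.2 mol/min.
Outlet amounts (n = n₀ + Σ ν·ξ):
  M: 515 − 1(209.2) − 1(36.5) = 269.3
  U: 1110 − 2(209.2) − 3(36.5) = 582.2
  V: 0 + 2(209.2) = 418.3
  R: 0 + 2(36.5) = 73

582 mol/min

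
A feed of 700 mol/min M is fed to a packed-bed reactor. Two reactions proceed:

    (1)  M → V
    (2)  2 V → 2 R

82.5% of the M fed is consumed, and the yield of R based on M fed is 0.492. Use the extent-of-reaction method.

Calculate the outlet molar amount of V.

233 mol/min

Conversion of M: M consumed = 1ξ₁ = 0.825 × 700 → ξ₁ = 577.5 mol/min.
Yield of R: 2ξ₂ / 700 = 0.492 → ξ₂ = 172.2 mol/min.
Outlet amounts (n = n₀ + Σ ν·ξ):
  M: 700 − 1(577.5) = 122.5
  V: 0 + 1(577.5) − 2(172.2) = 233.1
  R: 0 + 2(172.2) = 344.4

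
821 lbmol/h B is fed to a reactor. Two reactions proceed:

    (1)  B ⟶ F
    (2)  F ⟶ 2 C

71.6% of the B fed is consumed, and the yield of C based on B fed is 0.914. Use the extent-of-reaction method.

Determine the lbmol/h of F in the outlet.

Conversion of B: B consumed = 1ξ₁ = 0.716 × 821 → ξ₁ = 587.8 lbmol/h.
Yield of C: 2ξ₂ / 821 = 0.914 → ξ₂ = 375.2 lbmol/h.
Outlet amounts (n = n₀ + Σ ν·ξ):
  B: 821 − 1(587.8) = 233.2
  F: 0 + 1(587.8) − 1(375.2) = 212.6
  C: 0 + 2(375.2) = 750.4

213 lbmol/h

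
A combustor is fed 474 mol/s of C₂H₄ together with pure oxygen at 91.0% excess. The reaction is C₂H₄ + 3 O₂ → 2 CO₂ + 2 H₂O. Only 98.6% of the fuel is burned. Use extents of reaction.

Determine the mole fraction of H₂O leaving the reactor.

0.293

Stoichiometric O₂ = 3 × 474 = 1422 mol/s; O₂ fed = 1422 × 1.910 = 2716 mol/s.
Fuel reacted = 0.986 × 474 → ξ = 467.4 mol/s.
Outlet (n = n₀ + ν ξ):
  C₂H₄: 474 − 1(467.4) = 6.636
  O₂: 2716 − 3(467.4) = 1314
  CO₂: 0 + 2(467.4) = 934.7
  H₂O: 0 + 2(467.4) = 934.7
Total out = 3190 mol/s; y_H₂O = 934.7 / 3190 = 0.293.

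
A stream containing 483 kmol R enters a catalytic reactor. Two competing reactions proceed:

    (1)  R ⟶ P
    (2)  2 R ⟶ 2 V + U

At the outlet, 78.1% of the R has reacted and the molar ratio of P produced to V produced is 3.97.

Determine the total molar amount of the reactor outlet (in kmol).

Conversion of R: R consumed = 0.781 × 483 = 377.2 kmol = 1ξ₁ + 2ξ₂.
Selectivity: 1ξ₁ / (2ξ₂) = 3.97 → ξ₁ = 7.94 ξ₂.
Substitute: (1·7.94 + 2) ξ₂ = 377.2 → ξ₂ = 37.95 kmol, ξ₁ = 301.3 kmol.
Outlet amounts (n = n₀ + Σ ν·ξ):
  R: 483 − 1(301.3) − 2(37.95) = 105.8
  P: 0 + 1(301.3) = 301.3
  V: 0 + 2(37.95) = 75.9
  U: 0 + 1(37.95) = 37.95
Total out = 105.8 + 301.3 + 75.9 + 37.95 = 521 kmol.

521 kmol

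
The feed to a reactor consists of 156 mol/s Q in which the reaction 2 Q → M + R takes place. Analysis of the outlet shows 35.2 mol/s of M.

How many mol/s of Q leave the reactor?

85.6 mol/s

For M: n = n₀ + 1ξ → 35.2 = 0 + 1ξ, giving ξ = 35.2 mol/s.
Outlet amounts (n = n₀ + ν ξ):
  Q: 156 − 2(35.2) = 85.6
  M: 0 + 1(35.2) = 35.2
  R: 0 + 1(35.2) = 35.2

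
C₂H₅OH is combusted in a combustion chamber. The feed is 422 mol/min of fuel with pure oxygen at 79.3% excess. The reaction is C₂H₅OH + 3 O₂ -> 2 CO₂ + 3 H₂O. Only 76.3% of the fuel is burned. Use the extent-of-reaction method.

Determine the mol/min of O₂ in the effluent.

1300 mol/min

Stoichiometric O₂ = 3 × 422 = 1266 mol/min; O₂ fed = 1266 × 1.793 = 2270 mol/min.
Fuel reacted = 0.763 × 422 → ξ = 322 mol/min.
Outlet (n = n₀ + ν ξ):
  C₂H₅OH: 422 − 1(322) = 100
  O₂: 2270 − 3(322) = 1304
  CO₂: 0 + 2(322) = 644
  H₂O: 0 + 3(322) = 966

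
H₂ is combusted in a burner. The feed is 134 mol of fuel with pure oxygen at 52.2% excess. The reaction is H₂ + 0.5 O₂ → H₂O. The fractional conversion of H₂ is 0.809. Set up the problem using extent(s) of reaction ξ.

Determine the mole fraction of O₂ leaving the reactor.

Stoichiometric O₂ = 0.5 × 134 = 67 mol; O₂ fed = 67 × 1.522 = 102 mol.
Fuel reacted = 0.809 × 134 → ξ = 108.4 mol.
Outlet (n = n₀ + ν ξ):
  H₂: 134 − 1(108.4) = 25.59
  O₂: 102 − 0.5(108.4) = 47.77
  H₂O: 0 + 1(108.4) = 108.4
Total out = 181.8 mol; y_O₂ = 47.77 / 181.8 = 0.2628.

0.263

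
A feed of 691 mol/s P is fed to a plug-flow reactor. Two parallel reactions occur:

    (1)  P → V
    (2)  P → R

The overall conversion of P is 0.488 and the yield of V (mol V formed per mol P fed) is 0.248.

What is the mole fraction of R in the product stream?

0.24

Yield of V: 1ξ₁ / 691 = 0.248 → ξ₁ = 171.4 mol/s.
Conversion of P: 1ξ₁ + 1ξ₂ = 0.488 × 691 = 337.2 → ξ₂ = 165.8 mol/s.
Outlet amounts (n = n₀ + Σ ν·ξ):
  P: 691 − 1(171.4) − 1(165.8) = 353.8
  V: 0 + 1(171.4) = 171.4
  R: 0 + 1(165.8) = 165.8
Total out = 691 mol/s; y_R = 165.8 / 691 = 0.24.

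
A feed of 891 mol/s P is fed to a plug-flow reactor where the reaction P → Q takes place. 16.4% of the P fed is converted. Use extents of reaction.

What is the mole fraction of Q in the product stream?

0.164

P reacted = 0.164 × 891 = 146.1 mol/s; ν_P = −1, so ξ = 146.1/1 = 146.1 mol/s.
Outlet amounts (n = n₀ + ν ξ):
  P: 891 − 1(146.1) = 744.9
  Q: 0 + 1(146.1) = 146.1
Total out = 891 mol/s; y_Q = 146.1 / 891 = 0.164.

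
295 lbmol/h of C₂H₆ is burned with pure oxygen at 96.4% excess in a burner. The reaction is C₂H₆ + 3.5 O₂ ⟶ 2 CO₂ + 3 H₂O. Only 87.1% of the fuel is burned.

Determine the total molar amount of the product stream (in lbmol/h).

Stoichiometric O₂ = 3.5 × 295 = 1032 lbmol/h; O₂ fed = 1032 × 1.964 = 2028 lbmol/h.
Fuel reacted = 0.871 × 295 → ξ = 256.9 lbmol/h.
Outlet (n = n₀ + ν ξ):
  C₂H₆: 295 − 1(256.9) = 38.06
  O₂: 2028 − 3.5(256.9) = 1129
  CO₂: 0 + 2(256.9) = 513.9
  H₂O: 0 + 3(256.9) = 770.8
Total out = 38.06 + 1129 + 513.9 + 770.8 = 2451 lbmol/h.

2450 lbmol/h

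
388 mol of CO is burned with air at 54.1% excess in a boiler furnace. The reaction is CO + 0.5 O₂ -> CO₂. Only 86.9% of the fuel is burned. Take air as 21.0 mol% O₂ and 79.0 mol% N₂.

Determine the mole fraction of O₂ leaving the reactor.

0.0793

Stoichiometric O₂ = 0.5 × 388 = 194 mol; O₂ fed = 194 × 1.541 = 299 mol.
N₂ fed = 299 × 79/21 = 1125 mol.
Fuel reacted = 0.869 × 388 → ξ = 337.2 mol.
Outlet (n = n₀ + ν ξ):
  CO: 388 − 1(337.2) = 50.83
  O₂: 299 − 0.5(337.2) = 130.4
  N₂: 1125 (inert)
  CO₂: 0 + 1(337.2) = 337.2
Total out = 1643 mol; y_O₂ = 130.4 / 1643 = 0.07935.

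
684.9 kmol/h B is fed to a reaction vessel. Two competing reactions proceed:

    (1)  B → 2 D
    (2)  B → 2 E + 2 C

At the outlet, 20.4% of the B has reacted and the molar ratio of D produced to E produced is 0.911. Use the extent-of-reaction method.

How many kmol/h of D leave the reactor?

Conversion of B: B consumed = 0.204 × 684.9 = 139.7 kmol/h = 1ξ₁ + 1ξ₂.
Selectivity: 2ξ₁ / (2ξ₂) = 0.911 → ξ₁ = 0.911 ξ₂.
Substitute: (1·0.911 + 1) ξ₂ = 139.7 → ξ₂ = 73.11 kmol/h, ξ₁ = 66.61 kmol/h.
Outlet amounts (n = n₀ + Σ ν·ξ):
  B: 684.9 − 1(66.61) − 1(73.11) = 545.2
  D: 0 + 2(66.61) = 133.2
  E: 0 + 2(73.11) = 146.2
  C: 0 + 2(73.11) = 146.2

133 kmol/h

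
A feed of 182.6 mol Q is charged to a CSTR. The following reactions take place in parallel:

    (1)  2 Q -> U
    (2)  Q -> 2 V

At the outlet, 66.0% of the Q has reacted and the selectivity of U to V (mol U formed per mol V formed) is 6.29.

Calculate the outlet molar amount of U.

58 mol

Conversion of Q: Q consumed = 0.66 × 182.6 = 120.5 mol = 2ξ₁ + 1ξ₂.
Selectivity: 1ξ₁ / (2ξ₂) = 6.29 → ξ₁ = 12.58 ξ₂.
Substitute: (2·12.58 + 1) ξ₂ = 120.5 → ξ₂ = 4.607 mol, ξ₁ = 57.95 mol.
Outlet amounts (n = n₀ + Σ ν·ξ):
  Q: 182.6 − 2(57.95) − 1(4.607) = 62.08
  U: 0 + 1(57.95) = 57.95
  V: 0 + 2(4.607) = 9.214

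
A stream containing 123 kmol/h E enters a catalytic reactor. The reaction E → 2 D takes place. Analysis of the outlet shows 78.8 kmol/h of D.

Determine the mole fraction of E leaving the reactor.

0.515

For D: n = n₀ + 2ξ → 78.8 = 0 + 2ξ, giving ξ = 39.4 kmol/h.
Outlet amounts (n = n₀ + ν ξ):
  E: 123 − 1(39.4) = 83.6
  D: 0 + 2(39.4) = 78.8
Total out = 162.4 kmol/h; y_E = 83.6 / 162.4 = 0.5148.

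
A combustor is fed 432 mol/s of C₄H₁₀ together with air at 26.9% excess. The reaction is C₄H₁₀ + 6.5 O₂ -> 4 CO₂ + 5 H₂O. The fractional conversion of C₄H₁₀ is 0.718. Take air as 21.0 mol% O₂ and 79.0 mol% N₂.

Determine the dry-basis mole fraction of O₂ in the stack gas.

0.0948

Stoichiometric O₂ = 6.5 × 432 = 2808 mol/s; O₂ fed = 2808 × 1.269 = 3563 mol/s.
N₂ fed = 3563 × 79/21 = 13400 mol/s.
Fuel reacted = 0.718 × 432 → ξ = 310.2 mol/s.
Outlet (n = n₀ + ν ξ):
  C₄H₁₀: 432 − 1(310.2) = 121.8
  O₂: 3563 − 6.5(310.2) = 1547
  N₂: 13400 (inert)
  CO₂: 0 + 4(310.2) = 1241
  H₂O: 0 + 5(310.2) = 1551
Dry total = 16310 mol/s; y_O₂ (dry) = 1547 / 16310 = 0.09484.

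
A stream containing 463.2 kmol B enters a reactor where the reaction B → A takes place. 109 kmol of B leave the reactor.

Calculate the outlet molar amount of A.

For B: n = n₀ − 1ξ → 109 = 463.2 − 1ξ, giving ξ = 354.2 kmol.
Outlet amounts (n = n₀ + ν ξ):
  B: 463.2 − 1(354.2) = 109
  A: 0 + 1(354.2) = 354.2

354 kmol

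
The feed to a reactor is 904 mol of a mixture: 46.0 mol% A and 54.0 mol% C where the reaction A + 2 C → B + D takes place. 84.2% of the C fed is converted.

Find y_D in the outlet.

0.294

C reacted = 0.842 × 488.2 = 411 mol; ν_C = −2, so ξ = 411/2 = 205.5 mol.
Outlet amounts (n = n₀ + ν ξ):
  A: 415.8 − 1(205.5) = 210.3
  C: 488.2 − 2(205.5) = 77.13
  B: 0 + 1(205.5) = 205.5
  D: 0 + 1(205.5) = 205.5
Total out = 698.5 mol; y_D = 205.5 / 698.5 = 0.2942.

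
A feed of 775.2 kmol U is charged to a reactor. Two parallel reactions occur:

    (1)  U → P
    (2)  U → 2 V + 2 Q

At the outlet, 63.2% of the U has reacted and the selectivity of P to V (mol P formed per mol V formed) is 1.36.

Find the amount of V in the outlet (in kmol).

Conversion of U: U consumed = 0.632 × 775.2 = 489.9 kmol = 1ξ₁ + 1ξ₂.
Selectivity: 1ξ₁ / (2ξ₂) = 1.36 → ξ₁ = 2.72 ξ₂.
Substitute: (1·2.72 + 1) ξ₂ = 489.9 → ξ₂ = 131.7 kmol, ξ₁ = 358.2 kmol.
Outlet amounts (n = n₀ + Σ ν·ξ):
  U: 775.2 − 1(358.2) − 1(131.7) = 285.3
  P: 0 + 1(358.2) = 358.2
  V: 0 + 2(131.7) = 263.4
  Q: 0 + 2(131.7) = 263.4

263 kmol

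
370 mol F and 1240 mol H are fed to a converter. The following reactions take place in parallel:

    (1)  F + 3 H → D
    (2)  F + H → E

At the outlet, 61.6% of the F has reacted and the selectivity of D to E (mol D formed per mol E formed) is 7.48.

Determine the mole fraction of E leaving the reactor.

0.0274

Conversion of F: F consumed = 0.616 × 370 = 227.9 mol = 1ξ₁ + 1ξ₂.
Selectivity: 1ξ₁ / (1ξ₂) = 7.48 → ξ₁ = 7.48 ξ₂.
Substitute: (1·7.48 + 1) ξ₂ = 227.9 → ξ₂ = 26.88 mol, ξ₁ = 201 mol.
Outlet amounts (n = n₀ + Σ ν·ξ):
  F: 370 − 1(201) − 1(26.88) = 142.1
  H: 1240 − 3(201) − 1(26.88) = 610
  D: 0 + 1(201) = 201
  E: 0 + 1(26.88) = 26.88
Total out = 980 mol; y_E = 26.88 / 980 = 0.02743.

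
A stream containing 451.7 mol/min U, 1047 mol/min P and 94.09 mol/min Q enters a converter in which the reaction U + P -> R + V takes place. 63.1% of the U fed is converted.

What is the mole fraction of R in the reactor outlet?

U reacted = 0.631 × 451.7 = 285 mol/min; ν_U = −1, so ξ = 285/1 = 285 mol/min.
Outlet amounts (n = n₀ + ν ξ):
  U: 451.7 − 1(285) = 166.7
  P: 1047 − 1(285) = 762
  R: 0 + 1(285) = 285
  V: 0 + 1(285) = 285
  Q: 94.09 (inert)
Total out = 1593 mol/min; y_R = 285 / 1593 = 0.1789.

0.179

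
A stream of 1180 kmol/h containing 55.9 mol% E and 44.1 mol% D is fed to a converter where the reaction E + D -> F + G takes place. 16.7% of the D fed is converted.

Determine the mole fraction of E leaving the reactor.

0.485

D reacted = 0.167 × 520.4 = 86.9 kmol/h; ν_D = −1, so ξ = 86.9/1 = 86.9 kmol/h.
Outlet amounts (n = n₀ + ν ξ):
  E: 659.6 − 1(86.9) = 572.7
  D: 520.4 − 1(86.9) = 433.5
  F: 0 + 1(86.9) = 86.9
  G: 0 + 1(86.9) = 86.9
Total out = 1180 kmol/h; y_E = 572.7 / 1180 = 0.4854.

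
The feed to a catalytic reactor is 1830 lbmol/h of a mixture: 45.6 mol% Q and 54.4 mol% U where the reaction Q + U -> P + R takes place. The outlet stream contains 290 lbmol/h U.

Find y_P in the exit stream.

For U: n = n₀ − 1ξ → 290 = 995.5 − 1ξ, giving ξ = 705.5 lbmol/h.
Outlet amounts (n = n₀ + ν ξ):
  Q: 834.5 − 1(705.5) = 129
  U: 995.5 − 1(705.5) = 290
  P: 0 + 1(705.5) = 705.5
  R: 0 + 1(705.5) = 705.5
Total out = 1830 lbmol/h; y_P = 705.5 / 1830 = 0.3855.

0.386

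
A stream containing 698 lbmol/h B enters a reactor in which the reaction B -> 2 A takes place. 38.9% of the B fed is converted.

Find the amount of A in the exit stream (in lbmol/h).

B reacted = 0.389 × 698 = 271.5 lbmol/h; ν_B = −1, so ξ = 271.5/1 = 271.5 lbmol/h.
Outlet amounts (n = n₀ + ν ξ):
  B: 698 − 1(271.5) = 426.5
  A: 0 + 2(271.5) = 543

543 lbmol/h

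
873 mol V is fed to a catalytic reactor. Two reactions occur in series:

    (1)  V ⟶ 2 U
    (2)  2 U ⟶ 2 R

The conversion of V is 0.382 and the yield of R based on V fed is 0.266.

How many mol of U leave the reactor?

435 mol

Conversion of V: V consumed = 1ξ₁ = 0.382 × 873 → ξ₁ = 333.5 mol.
Yield of R: 2ξ₂ / 873 = 0.266 → ξ₂ = 116.1 mol.
Outlet amounts (n = n₀ + Σ ν·ξ):
  V: 873 − 1(333.5) = 539.5
  U: 0 + 2(333.5) − 2(116.1) = 434.8
  R: 0 + 2(116.1) = 232.2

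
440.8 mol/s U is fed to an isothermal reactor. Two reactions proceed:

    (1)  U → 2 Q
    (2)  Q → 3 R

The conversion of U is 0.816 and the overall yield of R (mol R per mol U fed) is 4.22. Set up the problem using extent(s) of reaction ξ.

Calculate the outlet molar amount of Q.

99.3 mol/s

Conversion of U: U consumed = 1ξ₁ = 0.816 × 440.8 → ξ₁ = 359.7 mol/s.
Yield of R: 3ξ₂ / 440.8 = 4.22 → ξ₂ = 620.1 mol/s.
Outlet amounts (n = n₀ + Σ ν·ξ):
  U: 440.8 − 1(359.7) = 81.11
  Q: 0 + 2(359.7) − 1(620.1) = 99.33
  R: 0 + 3(620.1) = 1860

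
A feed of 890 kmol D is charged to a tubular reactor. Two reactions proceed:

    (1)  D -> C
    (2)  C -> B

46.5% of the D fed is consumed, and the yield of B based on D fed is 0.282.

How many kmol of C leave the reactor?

Conversion of D: D consumed = 1ξ₁ = 0.465 × 890 → ξ₁ = 413.9 kmol.
Yield of B: 1ξ₂ / 890 = 0.282 → ξ₂ = 251 kmol.
Outlet amounts (n = n₀ + Σ ν·ξ):
  D: 890 − 1(413.9) = 476.1
  C: 0 + 1(413.9) − 1(251) = 162.9
  B: 0 + 1(251) = 251

163 kmol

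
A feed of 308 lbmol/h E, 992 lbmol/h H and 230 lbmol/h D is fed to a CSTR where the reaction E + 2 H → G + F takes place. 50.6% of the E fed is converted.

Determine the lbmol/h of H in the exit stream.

E reacted = 0.506 × 308 = 155.8 lbmol/h; ν_E = −1, so ξ = 155.8/1 = 155.8 lbmol/h.
Outlet amounts (n = n₀ + ν ξ):
  E: 308 − 1(155.8) = 152.2
  H: 992 − 2(155.8) = 680.3
  G: 0 + 1(155.8) = 155.8
  F: 0 + 1(155.8) = 155.8
  D: 230 (inert)

680 lbmol/h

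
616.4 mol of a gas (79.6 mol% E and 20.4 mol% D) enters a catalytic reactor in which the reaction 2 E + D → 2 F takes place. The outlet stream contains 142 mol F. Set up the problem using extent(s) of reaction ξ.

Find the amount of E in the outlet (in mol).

349 mol

For F: n = n₀ + 2ξ → 142 = 0 + 2ξ, giving ξ = 71 mol.
Outlet amounts (n = n₀ + ν ξ):
  E: 490.7 − 2(71) = 348.7
  D: 125.7 − 1(71) = 54.75
  F: 0 + 2(71) = 142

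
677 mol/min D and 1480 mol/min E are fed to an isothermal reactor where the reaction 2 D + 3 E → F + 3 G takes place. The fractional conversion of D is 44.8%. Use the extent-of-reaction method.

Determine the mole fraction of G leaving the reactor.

0.227

D reacted = 0.448 × 677 = 303.3 mol/min; ν_D = −2, so ξ = 303.3/2 = 151.6 mol/min.
Outlet amounts (n = n₀ + ν ξ):
  D: 677 − 2(151.6) = 373.7
  E: 1480 − 3(151.6) = 1025
  F: 0 + 1(151.6) = 151.6
  G: 0 + 3(151.6) = 454.9
Total out = 2005 mol/min; y_G = 454.9 / 2005 = 0.2269.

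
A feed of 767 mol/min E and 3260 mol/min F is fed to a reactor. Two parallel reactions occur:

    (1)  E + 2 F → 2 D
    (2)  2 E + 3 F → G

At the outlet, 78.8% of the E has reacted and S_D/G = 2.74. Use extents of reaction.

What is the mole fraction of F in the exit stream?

0.728

Conversion of E: E consumed = 0.788 × 767 = 604.4 mol/min = 1ξ₁ + 2ξ₂.
Selectivity: 2ξ₁ / (1ξ₂) = 2.74 → ξ₁ = 1.37 ξ₂.
Substitute: (1·1.37 + 2) ξ₂ = 604.4 → ξ₂ = 179.3 mol/min, ξ₁ = 245.7 mol/min.
Outlet amounts (n = n₀ + Σ ν·ξ):
  E: 767 − 1(245.7) − 2(179.3) = 162.6
  F: 3260 − 2(245.7) − 3(179.3) = 2231
  D: 0 + 2(245.7) = 491.4
  G: 0 + 1(179.3) = 179.3
Total out = 3064 mol/min; y_F = 2231 / 3064 = 0.728.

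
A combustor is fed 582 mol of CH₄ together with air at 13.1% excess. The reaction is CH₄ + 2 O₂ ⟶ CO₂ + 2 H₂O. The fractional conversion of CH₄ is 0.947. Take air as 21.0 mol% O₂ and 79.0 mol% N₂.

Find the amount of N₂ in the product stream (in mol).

Stoichiometric O₂ = 2 × 582 = 1164 mol; O₂ fed = 1164 × 1.131 = 1316 mol.
N₂ fed = 1316 × 79/21 = 4952 mol.
Fuel reacted = 0.947 × 582 → ξ = 551.2 mol.
Outlet (n = n₀ + ν ξ):
  CH₄: 582 − 1(551.2) = 30.85
  O₂: 1316 − 2(551.2) = 214.2
  N₂: 4952 (inert)
  CO₂: 0 + 1(551.2) = 551.2
  H₂O: 0 + 2(551.2) = 1102

4950 mol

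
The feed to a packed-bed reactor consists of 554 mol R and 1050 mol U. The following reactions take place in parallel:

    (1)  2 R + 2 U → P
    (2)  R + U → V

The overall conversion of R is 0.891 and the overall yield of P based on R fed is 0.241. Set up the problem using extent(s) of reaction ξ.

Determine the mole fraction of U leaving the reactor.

0.57

Yield of P: 1ξ₁ / 554 = 0.241 → ξ₁ = 133.5 mol.
Conversion of R: 2ξ₁ + 1ξ₂ = 0.891 × 554 = 493.6 → ξ₂ = 226.6 mol.
Outlet amounts (n = n₀ + Σ ν·ξ):
  R: 554 − 2(133.5) − 1(226.6) = 60.39
  U: 1050 − 2(133.5) − 1(226.6) = 556.4
  P: 0 + 1(133.5) = 133.5
  V: 0 + 1(226.6) = 226.6
Total out = 976.9 mol; y_U = 556.4 / 976.9 = 0.5696.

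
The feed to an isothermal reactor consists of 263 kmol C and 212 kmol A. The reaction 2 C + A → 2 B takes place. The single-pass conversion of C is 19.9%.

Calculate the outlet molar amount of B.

52.3 kmol

C reacted = 0.199 × 263 = 52.34 kmol; ν_C = −2, so ξ = 52.34/2 = 26.17 kmol.
Outlet amounts (n = n₀ + ν ξ):
  C: 263 − 2(26.17) = 210.7
  A: 212 − 1(26.17) = 185.8
  B: 0 + 2(26.17) = 52.34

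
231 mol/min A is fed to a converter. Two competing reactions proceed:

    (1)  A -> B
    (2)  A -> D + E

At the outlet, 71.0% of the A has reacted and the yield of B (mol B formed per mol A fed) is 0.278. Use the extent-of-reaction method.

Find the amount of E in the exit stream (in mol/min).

99.8 mol/min

Yield of B: 1ξ₁ / 231 = 0.278 → ξ₁ = 64.22 mol/min.
Conversion of A: 1ξ₁ + 1ξ₂ = 0.71 × 231 = 164 → ξ₂ = 99.79 mol/min.
Outlet amounts (n = n₀ + Σ ν·ξ):
  A: 231 − 1(64.22) − 1(99.79) = 66.99
  B: 0 + 1(64.22) = 64.22
  D: 0 + 1(99.79) = 99.79
  E: 0 + 1(99.79) = 99.79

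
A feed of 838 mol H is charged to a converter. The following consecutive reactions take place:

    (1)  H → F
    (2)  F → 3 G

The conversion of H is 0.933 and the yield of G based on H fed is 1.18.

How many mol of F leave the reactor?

452 mol

Conversion of H: H consumed = 1ξ₁ = 0.933 × 838 → ξ₁ = 781.9 mol.
Yield of G: 3ξ₂ / 838 = 1.18 → ξ₂ = 329.6 mol.
Outlet amounts (n = n₀ + Σ ν·ξ):
  H: 838 − 1(781.9) = 56.15
  F: 0 + 1(781.9) − 1(329.6) = 452.2
  G: 0 + 3(329.6) = 988.8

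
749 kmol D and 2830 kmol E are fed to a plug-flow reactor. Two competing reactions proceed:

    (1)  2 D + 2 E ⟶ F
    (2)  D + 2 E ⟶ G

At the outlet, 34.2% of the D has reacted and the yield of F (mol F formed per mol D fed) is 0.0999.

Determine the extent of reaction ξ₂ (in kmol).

Yield of F: 1ξ₁ / 749 = 0.0999 → ξ₁ = 74.83 kmol.
Conversion of D: 2ξ₁ + 1ξ₂ = 0.342 × 749 = 256.2 → ξ₂ = 106.5 kmol.
Outlet amounts (n = n₀ + Σ ν·ξ):
  D: 749 − 2(74.83) − 1(106.5) = 492.8
  E: 2830 − 2(74.83) − 2(106.5) = 2467
  F: 0 + 1(74.83) = 74.83
  G: 0 + 1(106.5) = 106.5

ξ₂ = 107 kmol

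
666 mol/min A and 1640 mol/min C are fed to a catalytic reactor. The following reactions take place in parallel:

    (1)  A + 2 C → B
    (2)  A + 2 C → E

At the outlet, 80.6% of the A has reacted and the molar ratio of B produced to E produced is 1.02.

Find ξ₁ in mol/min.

ξ₁ = 271 mol/min

Conversion of A: A consumed = 0.806 × 666 = 536.8 mol/min = 1ξ₁ + 1ξ₂.
Selectivity: 1ξ₁ / (1ξ₂) = 1.02 → ξ₁ = 1.02 ξ₂.
Substitute: (1·1.02 + 1) ξ₂ = 536.8 → ξ₂ = 265.7 mol/min, ξ₁ = 271.1 mol/min.
Outlet amounts (n = n₀ + Σ ν·ξ):
  A: 666 − 1(271.1) − 1(265.7) = 129.2
  C: 1640 − 2(271.1) − 2(265.7) = 566.4
  B: 0 + 1(271.1) = 271.1
  E: 0 + 1(265.7) = 265.7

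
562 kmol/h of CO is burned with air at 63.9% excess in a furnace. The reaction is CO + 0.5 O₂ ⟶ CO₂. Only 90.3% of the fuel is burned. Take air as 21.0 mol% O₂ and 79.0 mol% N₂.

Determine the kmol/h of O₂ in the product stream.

Stoichiometric O₂ = 0.5 × 562 = 281 kmol/h; O₂ fed = 281 × 1.639 = 460.6 kmol/h.
N₂ fed = 460.6 × 79/21 = 1733 kmol/h.
Fuel reacted = 0.903 × 562 → ξ = 507.5 kmol/h.
Outlet (n = n₀ + ν ξ):
  CO: 562 − 1(507.5) = 54.51
  O₂: 460.6 − 0.5(507.5) = 206.8
  N₂: 1733 (inert)
  CO₂: 0 + 1(507.5) = 507.5

207 kmol/h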